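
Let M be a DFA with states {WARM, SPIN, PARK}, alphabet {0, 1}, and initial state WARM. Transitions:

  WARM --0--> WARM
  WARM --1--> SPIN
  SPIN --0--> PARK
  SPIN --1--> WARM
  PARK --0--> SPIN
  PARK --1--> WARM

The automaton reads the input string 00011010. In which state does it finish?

start at WARM
read '0': WARM → WARM
read '0': WARM → WARM
read '0': WARM → WARM
read '1': WARM → SPIN
read '1': SPIN → WARM
read '0': WARM → WARM
read '1': WARM → SPIN
read '0': SPIN → PARK

PARK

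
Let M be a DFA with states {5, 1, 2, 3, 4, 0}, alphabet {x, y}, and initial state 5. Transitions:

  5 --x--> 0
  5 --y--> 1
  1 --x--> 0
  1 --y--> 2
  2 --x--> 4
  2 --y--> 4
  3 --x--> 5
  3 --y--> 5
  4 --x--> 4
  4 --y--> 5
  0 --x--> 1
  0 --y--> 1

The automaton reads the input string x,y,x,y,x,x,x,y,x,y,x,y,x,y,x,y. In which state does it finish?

1

Trace: 5 -x-> 0 -y-> 1 -x-> 0 -y-> 1 -x-> 0 -x-> 1 -x-> 0 -y-> 1 -x-> 0 -y-> 1 -x-> 0 -y-> 1 -x-> 0 -y-> 1 -x-> 0 -y-> 1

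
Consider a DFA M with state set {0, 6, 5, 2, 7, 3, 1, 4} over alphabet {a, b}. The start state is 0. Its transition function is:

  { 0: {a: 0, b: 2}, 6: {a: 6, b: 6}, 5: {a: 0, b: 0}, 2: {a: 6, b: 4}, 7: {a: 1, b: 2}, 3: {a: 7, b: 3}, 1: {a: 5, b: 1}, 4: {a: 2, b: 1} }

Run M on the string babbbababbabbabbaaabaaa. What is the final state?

start at 0
read 'b': 0 → 2
read 'a': 2 → 6
read 'b': 6 → 6
read 'b': 6 → 6
read 'b': 6 → 6
read 'a': 6 → 6
read 'b': 6 → 6
read 'a': 6 → 6
read 'b': 6 → 6
read 'b': 6 → 6
read 'a': 6 → 6
read 'b': 6 → 6
read 'b': 6 → 6
read 'a': 6 → 6
read 'b': 6 → 6
read 'b': 6 → 6
read 'a': 6 → 6
read 'a': 6 → 6
read 'a': 6 → 6
read 'b': 6 → 6
read 'a': 6 → 6
read 'a': 6 → 6
read 'a': 6 → 6

6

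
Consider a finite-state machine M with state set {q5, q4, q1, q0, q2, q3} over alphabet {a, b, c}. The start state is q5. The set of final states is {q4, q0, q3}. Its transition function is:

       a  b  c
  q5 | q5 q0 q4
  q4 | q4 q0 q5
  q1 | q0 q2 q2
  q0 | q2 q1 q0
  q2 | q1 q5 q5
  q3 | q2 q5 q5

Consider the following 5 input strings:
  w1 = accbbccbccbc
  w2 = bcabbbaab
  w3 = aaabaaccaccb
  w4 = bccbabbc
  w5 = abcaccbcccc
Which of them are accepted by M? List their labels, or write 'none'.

w3, w5

w1: Trace: q5 -a-> q5 -c-> q4 -c-> q5 -b-> q0 -b-> q1 -c-> q2 -c-> q5 -b-> q0 -c-> q0 -c-> q0 -b-> q1 -c-> q2  → end q2, rejected
w2: Trace: q5 -b-> q0 -c-> q0 -a-> q2 -b-> q5 -b-> q0 -b-> q1 -a-> q0 -a-> q2 -b-> q5  → end q5, rejected
w3: Trace: q5 -a-> q5 -a-> q5 -a-> q5 -b-> q0 -a-> q2 -a-> q1 -c-> q2 -c-> q5 -a-> q5 -c-> q4 -c-> q5 -b-> q0  → end q0, accepted
w4: Trace: q5 -b-> q0 -c-> q0 -c-> q0 -b-> q1 -a-> q0 -b-> q1 -b-> q2 -c-> q5  → end q5, rejected
w5: Trace: q5 -a-> q5 -b-> q0 -c-> q0 -a-> q2 -c-> q5 -c-> q4 -b-> q0 -c-> q0 -c-> q0 -c-> q0 -c-> q0  → end q0, accepted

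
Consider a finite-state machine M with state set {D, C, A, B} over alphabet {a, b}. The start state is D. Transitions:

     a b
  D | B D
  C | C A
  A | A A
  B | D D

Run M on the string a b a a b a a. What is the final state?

D

start at D
read 'a': D → B
read 'b': B → D
read 'a': D → B
read 'a': B → D
read 'b': D → D
read 'a': D → B
read 'a': B → D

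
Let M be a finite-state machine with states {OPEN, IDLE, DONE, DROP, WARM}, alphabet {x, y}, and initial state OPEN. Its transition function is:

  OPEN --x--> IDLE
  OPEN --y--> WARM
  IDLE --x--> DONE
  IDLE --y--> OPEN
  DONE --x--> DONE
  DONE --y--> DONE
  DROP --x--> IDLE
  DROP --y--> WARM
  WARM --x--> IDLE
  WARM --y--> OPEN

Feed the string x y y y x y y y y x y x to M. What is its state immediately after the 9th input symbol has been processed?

Trace: OPEN -x-> IDLE -y-> OPEN -y-> WARM -y-> OPEN -x-> IDLE -y-> OPEN -y-> WARM -y-> OPEN -y-> WARM
After 9 symbols: WARM.

WARM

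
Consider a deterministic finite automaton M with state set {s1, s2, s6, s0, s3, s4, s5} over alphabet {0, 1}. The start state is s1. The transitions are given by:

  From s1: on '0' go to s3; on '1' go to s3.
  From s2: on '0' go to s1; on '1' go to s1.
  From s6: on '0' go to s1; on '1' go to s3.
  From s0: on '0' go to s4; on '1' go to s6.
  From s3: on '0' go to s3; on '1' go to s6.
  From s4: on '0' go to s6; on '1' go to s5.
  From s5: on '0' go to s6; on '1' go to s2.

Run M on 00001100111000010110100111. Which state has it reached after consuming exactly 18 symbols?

start at s1
read '0': s1 → s3
read '0': s3 → s3
read '0': s3 → s3
read '0': s3 → s3
read '1': s3 → s6
read '1': s6 → s3
read '0': s3 → s3
read '0': s3 → s3
read '1': s3 → s6
read '1': s6 → s3
read '1': s3 → s6
read '0': s6 → s1
read '0': s1 → s3
read '0': s3 → s3
read '0': s3 → s3
read '1': s3 → s6
read '0': s6 → s1
read '1': s1 → s3
After 18 symbols: s3.

s3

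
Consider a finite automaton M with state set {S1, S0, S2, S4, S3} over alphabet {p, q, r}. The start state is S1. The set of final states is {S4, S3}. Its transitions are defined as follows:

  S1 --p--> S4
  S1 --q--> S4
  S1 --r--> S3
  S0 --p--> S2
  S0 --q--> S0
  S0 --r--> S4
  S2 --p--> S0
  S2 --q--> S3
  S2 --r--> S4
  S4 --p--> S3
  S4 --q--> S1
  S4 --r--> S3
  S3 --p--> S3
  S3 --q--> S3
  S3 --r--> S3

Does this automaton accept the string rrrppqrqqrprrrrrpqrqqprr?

Yes

Trace: S1 -r-> S3 -r-> S3 -r-> S3 -p-> S3 -p-> S3 -q-> S3 -r-> S3 -q-> S3 -q-> S3 -r-> S3 -p-> S3 -r-> S3 -r-> S3 -r-> S3 -r-> S3 -r-> S3 -p-> S3 -q-> S3 -r-> S3 -q-> S3 -q-> S3 -p-> S3 -r-> S3 -r-> S3
End state S3 is accepting.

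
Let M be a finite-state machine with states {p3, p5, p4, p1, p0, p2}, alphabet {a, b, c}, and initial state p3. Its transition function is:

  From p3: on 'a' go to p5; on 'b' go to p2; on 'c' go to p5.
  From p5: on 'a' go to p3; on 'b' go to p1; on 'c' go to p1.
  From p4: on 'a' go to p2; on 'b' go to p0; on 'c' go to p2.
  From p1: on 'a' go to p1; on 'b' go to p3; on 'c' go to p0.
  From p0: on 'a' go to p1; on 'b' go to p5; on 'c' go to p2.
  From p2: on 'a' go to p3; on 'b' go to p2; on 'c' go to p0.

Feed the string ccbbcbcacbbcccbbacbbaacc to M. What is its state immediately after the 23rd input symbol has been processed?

start at p3
read 'c': p3 → p5
read 'c': p5 → p1
read 'b': p1 → p3
read 'b': p3 → p2
read 'c': p2 → p0
read 'b': p0 → p5
read 'c': p5 → p1
read 'a': p1 → p1
read 'c': p1 → p0
read 'b': p0 → p5
read 'b': p5 → p1
read 'c': p1 → p0
read 'c': p0 → p2
read 'c': p2 → p0
read 'b': p0 → p5
read 'b': p5 → p1
read 'a': p1 → p1
read 'c': p1 → p0
read 'b': p0 → p5
read 'b': p5 → p1
read 'a': p1 → p1
read 'a': p1 → p1
read 'c': p1 → p0
After 23 symbols: p0.

p0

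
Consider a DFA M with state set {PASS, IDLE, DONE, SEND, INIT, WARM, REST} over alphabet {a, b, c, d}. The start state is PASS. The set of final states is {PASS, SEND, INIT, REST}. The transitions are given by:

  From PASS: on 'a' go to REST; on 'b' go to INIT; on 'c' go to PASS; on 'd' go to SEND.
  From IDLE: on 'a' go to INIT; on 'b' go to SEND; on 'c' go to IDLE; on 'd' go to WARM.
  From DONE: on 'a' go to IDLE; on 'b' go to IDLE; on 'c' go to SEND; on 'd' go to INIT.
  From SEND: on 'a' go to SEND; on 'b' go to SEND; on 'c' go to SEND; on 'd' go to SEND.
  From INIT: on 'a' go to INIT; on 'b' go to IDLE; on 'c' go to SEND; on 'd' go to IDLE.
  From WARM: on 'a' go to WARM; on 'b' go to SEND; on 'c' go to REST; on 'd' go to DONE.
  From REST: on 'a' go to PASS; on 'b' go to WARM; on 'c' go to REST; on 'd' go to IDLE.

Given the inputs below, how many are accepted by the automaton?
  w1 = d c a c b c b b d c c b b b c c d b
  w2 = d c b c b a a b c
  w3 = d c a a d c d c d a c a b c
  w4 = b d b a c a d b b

w1: Trace: PASS -d-> SEND -c-> SEND -a-> SEND -c-> SEND -b-> SEND -c-> SEND -b-> SEND -b-> SEND -d-> SEND -c-> SEND -c-> SEND -b-> SEND -b-> SEND -b-> SEND -c-> SEND -c-> SEND -d-> SEND -b-> SEND  → end SEND, accepted
w2: Trace: PASS -d-> SEND -c-> SEND -b-> SEND -c-> SEND -b-> SEND -a-> SEND -a-> SEND -b-> SEND -c-> SEND  → end SEND, accepted
w3: Trace: PASS -d-> SEND -c-> SEND -a-> SEND -a-> SEND -d-> SEND -c-> SEND -d-> SEND -c-> SEND -d-> SEND -a-> SEND -c-> SEND -a-> SEND -b-> SEND -c-> SEND  → end SEND, accepted
w4: Trace: PASS -b-> INIT -d-> IDLE -b-> SEND -a-> SEND -c-> SEND -a-> SEND -d-> SEND -b-> SEND -b-> SEND  → end SEND, accepted

4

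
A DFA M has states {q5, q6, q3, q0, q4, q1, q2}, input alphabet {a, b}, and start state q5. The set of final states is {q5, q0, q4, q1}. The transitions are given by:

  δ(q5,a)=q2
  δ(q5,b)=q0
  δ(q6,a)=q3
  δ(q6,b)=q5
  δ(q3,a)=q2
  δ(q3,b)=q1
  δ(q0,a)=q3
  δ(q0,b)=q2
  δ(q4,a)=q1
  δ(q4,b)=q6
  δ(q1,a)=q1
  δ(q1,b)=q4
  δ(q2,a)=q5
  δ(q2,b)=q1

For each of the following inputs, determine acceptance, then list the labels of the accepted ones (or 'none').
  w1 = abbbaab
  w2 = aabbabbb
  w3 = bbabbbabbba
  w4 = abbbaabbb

w1, w2

w1: Trace: q5 -a-> q2 -b-> q1 -b-> q4 -b-> q6 -a-> q3 -a-> q2 -b-> q1  → end q1, accepted
w2: Trace: q5 -a-> q2 -a-> q5 -b-> q0 -b-> q2 -a-> q5 -b-> q0 -b-> q2 -b-> q1  → end q1, accepted
w3: Trace: q5 -b-> q0 -b-> q2 -a-> q5 -b-> q0 -b-> q2 -b-> q1 -a-> q1 -b-> q4 -b-> q6 -b-> q5 -a-> q2  → end q2, rejected
w4: Trace: q5 -a-> q2 -b-> q1 -b-> q4 -b-> q6 -a-> q3 -a-> q2 -b-> q1 -b-> q4 -b-> q6  → end q6, rejected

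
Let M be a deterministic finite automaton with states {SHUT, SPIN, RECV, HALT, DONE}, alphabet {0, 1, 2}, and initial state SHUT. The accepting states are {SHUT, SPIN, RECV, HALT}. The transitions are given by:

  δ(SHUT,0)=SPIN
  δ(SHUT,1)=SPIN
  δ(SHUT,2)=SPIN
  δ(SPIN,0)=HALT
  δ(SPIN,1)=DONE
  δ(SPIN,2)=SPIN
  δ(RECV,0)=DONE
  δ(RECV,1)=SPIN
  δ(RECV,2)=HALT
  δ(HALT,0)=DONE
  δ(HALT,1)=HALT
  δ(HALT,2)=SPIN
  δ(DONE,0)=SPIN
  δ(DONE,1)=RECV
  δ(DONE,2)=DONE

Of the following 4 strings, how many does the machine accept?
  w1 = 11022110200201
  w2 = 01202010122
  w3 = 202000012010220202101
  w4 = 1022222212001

w1:
  start at SHUT
  read '1': SHUT → SPIN
  read '1': SPIN → DONE
  read '0': DONE → SPIN
  read '2': SPIN → SPIN
  read '2': SPIN → SPIN
  read '1': SPIN → DONE
  read '1': DONE → RECV
  read '0': RECV → DONE
  read '2': DONE → DONE
  read '0': DONE → SPIN
  read '0': SPIN → HALT
  read '2': HALT → SPIN
  read '0': SPIN → HALT
  read '1': HALT → HALT
  end HALT, accepted
w2:
  start at SHUT
  read '0': SHUT → SPIN
  read '1': SPIN → DONE
  read '2': DONE → DONE
  read '0': DONE → SPIN
  read '2': SPIN → SPIN
  read '0': SPIN → HALT
  read '1': HALT → HALT
  read '0': HALT → DONE
  read '1': DONE → RECV
  read '2': RECV → HALT
  read '2': HALT → SPIN
  end SPIN, accepted
w3:
  start at SHUT
  read '2': SHUT → SPIN
  read '0': SPIN → HALT
  read '2': HALT → SPIN
  read '0': SPIN → HALT
  read '0': HALT → DONE
  read '0': DONE → SPIN
  read '0': SPIN → HALT
  read '1': HALT → HALT
  read '2': HALT → SPIN
  read '0': SPIN → HALT
  read '1': HALT → HALT
  read '0': HALT → DONE
  read '2': DONE → DONE
  read '2': DONE → DONE
  read '0': DONE → SPIN
  read '2': SPIN → SPIN
  read '0': SPIN → HALT
  read '2': HALT → SPIN
  read '1': SPIN → DONE
  read '0': DONE → SPIN
  read '1': SPIN → DONE
  end DONE, rejected
w4:
  start at SHUT
  read '1': SHUT → SPIN
  read '0': SPIN → HALT
  read '2': HALT → SPIN
  read '2': SPIN → SPIN
  read '2': SPIN → SPIN
  read '2': SPIN → SPIN
  read '2': SPIN → SPIN
  read '2': SPIN → SPIN
  read '1': SPIN → DONE
  read '2': DONE → DONE
  read '0': DONE → SPIN
  read '0': SPIN → HALT
  read '1': HALT → HALT
  end HALT, accepted

3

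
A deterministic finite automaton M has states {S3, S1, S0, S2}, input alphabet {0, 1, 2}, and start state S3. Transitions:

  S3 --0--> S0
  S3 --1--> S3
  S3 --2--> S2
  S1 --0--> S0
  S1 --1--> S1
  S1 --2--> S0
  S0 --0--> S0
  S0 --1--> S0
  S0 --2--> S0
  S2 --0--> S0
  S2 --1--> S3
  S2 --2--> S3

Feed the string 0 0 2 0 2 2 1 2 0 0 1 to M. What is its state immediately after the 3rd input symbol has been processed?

S3 → S0 → S0 → S0
After 3 symbols: S0.

S0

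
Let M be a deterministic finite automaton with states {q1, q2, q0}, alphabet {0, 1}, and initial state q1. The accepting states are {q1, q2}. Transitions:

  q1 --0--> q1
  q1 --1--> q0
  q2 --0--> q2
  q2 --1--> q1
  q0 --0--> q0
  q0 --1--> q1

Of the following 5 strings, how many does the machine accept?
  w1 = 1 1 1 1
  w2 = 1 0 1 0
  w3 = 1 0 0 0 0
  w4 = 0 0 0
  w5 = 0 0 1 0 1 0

w1: Trace: q1 -1-> q0 -1-> q1 -1-> q0 -1-> q1  → end q1, accepted
w2: Trace: q1 -1-> q0 -0-> q0 -1-> q1 -0-> q1  → end q1, accepted
w3: Trace: q1 -1-> q0 -0-> q0 -0-> q0 -0-> q0 -0-> q0  → end q0, rejected
w4: Trace: q1 -0-> q1 -0-> q1 -0-> q1  → end q1, accepted
w5: Trace: q1 -0-> q1 -0-> q1 -1-> q0 -0-> q0 -1-> q1 -0-> q1  → end q1, accepted

4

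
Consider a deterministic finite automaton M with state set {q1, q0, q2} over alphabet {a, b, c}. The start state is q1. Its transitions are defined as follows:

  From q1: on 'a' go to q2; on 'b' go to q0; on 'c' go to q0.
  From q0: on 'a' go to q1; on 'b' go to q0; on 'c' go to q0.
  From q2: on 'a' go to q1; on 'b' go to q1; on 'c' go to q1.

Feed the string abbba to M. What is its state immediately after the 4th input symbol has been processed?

q0

Trace: q1 -a-> q2 -b-> q1 -b-> q0 -b-> q0
After 4 symbols: q0.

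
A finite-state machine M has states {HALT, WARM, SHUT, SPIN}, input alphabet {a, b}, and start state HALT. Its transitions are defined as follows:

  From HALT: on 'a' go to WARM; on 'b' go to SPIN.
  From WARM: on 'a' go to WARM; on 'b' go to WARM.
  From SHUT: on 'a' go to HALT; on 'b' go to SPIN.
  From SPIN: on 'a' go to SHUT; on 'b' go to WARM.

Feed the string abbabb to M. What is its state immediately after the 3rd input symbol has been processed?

WARM

Trace: HALT -a-> WARM -b-> WARM -b-> WARM
After 3 symbols: WARM.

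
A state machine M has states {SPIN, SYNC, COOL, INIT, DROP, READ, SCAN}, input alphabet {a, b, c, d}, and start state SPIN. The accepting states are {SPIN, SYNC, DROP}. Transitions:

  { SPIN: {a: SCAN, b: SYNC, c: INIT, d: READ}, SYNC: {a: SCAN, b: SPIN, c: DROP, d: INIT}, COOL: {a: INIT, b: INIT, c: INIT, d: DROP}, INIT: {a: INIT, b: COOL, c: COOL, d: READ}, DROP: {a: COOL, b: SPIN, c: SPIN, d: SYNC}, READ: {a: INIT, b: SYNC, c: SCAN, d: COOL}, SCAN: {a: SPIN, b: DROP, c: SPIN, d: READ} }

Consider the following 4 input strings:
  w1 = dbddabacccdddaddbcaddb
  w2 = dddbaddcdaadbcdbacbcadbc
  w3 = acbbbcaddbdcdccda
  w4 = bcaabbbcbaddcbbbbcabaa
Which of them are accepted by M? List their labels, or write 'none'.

w1: SPIN → READ → SYNC → INIT → READ → INIT → COOL → INIT → COOL → INIT → COOL → DROP → SYNC → INIT → INIT → READ → COOL → INIT → COOL → INIT → READ → COOL → INIT  → end INIT, rejected
w2: SPIN → READ → COOL → DROP → SPIN → SCAN → READ → COOL → INIT → READ → INIT → INIT → READ → SYNC → DROP → SYNC → SPIN → SCAN → SPIN → SYNC → DROP → COOL → DROP → SPIN → INIT  → end INIT, rejected
w3: SPIN → SCAN → SPIN → SYNC → SPIN → SYNC → DROP → COOL → DROP → SYNC → SPIN → READ → SCAN → READ → SCAN → SPIN → READ → INIT  → end INIT, rejected
w4: SPIN → SYNC → DROP → COOL → INIT → COOL → INIT → COOL → INIT → COOL → INIT → READ → COOL → INIT → COOL → INIT → COOL → INIT → COOL → INIT → COOL → INIT → INIT  → end INIT, rejected

none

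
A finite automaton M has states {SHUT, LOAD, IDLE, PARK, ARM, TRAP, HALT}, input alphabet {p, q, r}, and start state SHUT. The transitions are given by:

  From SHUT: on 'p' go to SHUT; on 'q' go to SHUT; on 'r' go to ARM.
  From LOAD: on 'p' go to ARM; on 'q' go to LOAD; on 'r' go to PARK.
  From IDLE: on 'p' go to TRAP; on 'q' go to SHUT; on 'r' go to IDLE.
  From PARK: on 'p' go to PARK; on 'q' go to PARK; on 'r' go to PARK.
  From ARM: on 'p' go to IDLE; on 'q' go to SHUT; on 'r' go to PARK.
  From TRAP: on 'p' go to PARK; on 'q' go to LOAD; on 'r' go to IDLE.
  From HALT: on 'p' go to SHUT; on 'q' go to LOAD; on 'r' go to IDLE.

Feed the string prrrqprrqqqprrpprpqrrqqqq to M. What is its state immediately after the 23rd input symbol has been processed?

PARK

Trace: SHUT -p-> SHUT -r-> ARM -r-> PARK -r-> PARK -q-> PARK -p-> PARK -r-> PARK -r-> PARK -q-> PARK -q-> PARK -q-> PARK -p-> PARK -r-> PARK -r-> PARK -p-> PARK -p-> PARK -r-> PARK -p-> PARK -q-> PARK -r-> PARK -r-> PARK -q-> PARK -q-> PARK
After 23 symbols: PARK.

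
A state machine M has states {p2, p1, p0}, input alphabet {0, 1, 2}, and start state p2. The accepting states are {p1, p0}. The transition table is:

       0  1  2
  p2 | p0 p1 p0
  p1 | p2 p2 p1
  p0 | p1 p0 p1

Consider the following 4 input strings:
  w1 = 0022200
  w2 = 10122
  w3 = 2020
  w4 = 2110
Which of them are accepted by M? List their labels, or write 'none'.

w1, w2, w4

w1: p2 → p0 → p1 → p1 → p1 → p1 → p2 → p0  → end p0, accepted
w2: p2 → p1 → p2 → p1 → p1 → p1  → end p1, accepted
w3: p2 → p0 → p1 → p1 → p2  → end p2, rejected
w4: p2 → p0 → p0 → p0 → p1  → end p1, accepted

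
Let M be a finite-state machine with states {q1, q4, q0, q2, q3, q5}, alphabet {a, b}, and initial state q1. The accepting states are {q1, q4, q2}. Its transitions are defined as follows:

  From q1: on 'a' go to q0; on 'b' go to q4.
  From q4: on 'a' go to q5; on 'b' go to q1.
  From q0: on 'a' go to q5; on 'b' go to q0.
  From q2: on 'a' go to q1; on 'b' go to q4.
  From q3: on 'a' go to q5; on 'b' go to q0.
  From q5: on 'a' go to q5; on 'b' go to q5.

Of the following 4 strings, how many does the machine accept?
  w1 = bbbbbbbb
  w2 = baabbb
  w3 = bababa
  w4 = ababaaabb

1

w1: q1 → q4 → q1 → q4 → q1 → q4 → q1 → q4 → q1  → end q1, accepted
w2: q1 → q4 → q5 → q5 → q5 → q5 → q5  → end q5, rejected
w3: q1 → q4 → q5 → q5 → q5 → q5 → q5  → end q5, rejected
w4: q1 → q0 → q0 → q5 → q5 → q5 → q5 → q5 → q5 → q5  → end q5, rejected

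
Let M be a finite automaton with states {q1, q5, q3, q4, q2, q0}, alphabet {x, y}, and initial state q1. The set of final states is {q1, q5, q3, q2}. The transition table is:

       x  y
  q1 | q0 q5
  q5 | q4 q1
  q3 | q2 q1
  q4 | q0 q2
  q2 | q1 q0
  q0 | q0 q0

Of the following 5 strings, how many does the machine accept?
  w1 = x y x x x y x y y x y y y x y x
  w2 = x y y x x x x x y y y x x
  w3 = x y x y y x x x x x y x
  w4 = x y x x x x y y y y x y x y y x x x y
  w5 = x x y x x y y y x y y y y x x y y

w1:
  start at q1
  read 'x': q1 → q0
  read 'y': q0 → q0
  read 'x': q0 → q0
  read 'x': q0 → q0
  read 'x': q0 → q0
  read 'y': q0 → q0
  read 'x': q0 → q0
  read 'y': q0 → q0
  read 'y': q0 → q0
  read 'x': q0 → q0
  read 'y': q0 → q0
  read 'y': q0 → q0
  read 'y': q0 → q0
  read 'x': q0 → q0
  read 'y': q0 → q0
  read 'x': q0 → q0
  end q0, rejected
w2:
  start at q1
  read 'x': q1 → q0
  read 'y': q0 → q0
  read 'y': q0 → q0
  read 'x': q0 → q0
  read 'x': q0 → q0
  read 'x': q0 → q0
  read 'x': q0 → q0
  read 'x': q0 → q0
  read 'y': q0 → q0
  read 'y': q0 → q0
  read 'y': q0 → q0
  read 'x': q0 → q0
  read 'x': q0 → q0
  end q0, rejected
w3:
  start at q1
  read 'x': q1 → q0
  read 'y': q0 → q0
  read 'x': q0 → q0
  read 'y': q0 → q0
  read 'y': q0 → q0
  read 'x': q0 → q0
  read 'x': q0 → q0
  read 'x': q0 → q0
  read 'x': q0 → q0
  read 'x': q0 → q0
  read 'y': q0 → q0
  read 'x': q0 → q0
  end q0, rejected
w4:
  start at q1
  read 'x': q1 → q0
  read 'y': q0 → q0
  read 'x': q0 → q0
  read 'x': q0 → q0
  read 'x': q0 → q0
  read 'x': q0 → q0
  read 'y': q0 → q0
  read 'y': q0 → q0
  read 'y': q0 → q0
  read 'y': q0 → q0
  read 'x': q0 → q0
  read 'y': q0 → q0
  read 'x': q0 → q0
  read 'y': q0 → q0
  read 'y': q0 → q0
  read 'x': q0 → q0
  read 'x': q0 → q0
  read 'x': q0 → q0
  read 'y': q0 → q0
  end q0, rejected
w5:
  start at q1
  read 'x': q1 → q0
  read 'x': q0 → q0
  read 'y': q0 → q0
  read 'x': q0 → q0
  read 'x': q0 → q0
  read 'y': q0 → q0
  read 'y': q0 → q0
  read 'y': q0 → q0
  read 'x': q0 → q0
  read 'y': q0 → q0
  read 'y': q0 → q0
  read 'y': q0 → q0
  read 'y': q0 → q0
  read 'x': q0 → q0
  read 'x': q0 → q0
  read 'y': q0 → q0
  read 'y': q0 → q0
  end q0, rejected

0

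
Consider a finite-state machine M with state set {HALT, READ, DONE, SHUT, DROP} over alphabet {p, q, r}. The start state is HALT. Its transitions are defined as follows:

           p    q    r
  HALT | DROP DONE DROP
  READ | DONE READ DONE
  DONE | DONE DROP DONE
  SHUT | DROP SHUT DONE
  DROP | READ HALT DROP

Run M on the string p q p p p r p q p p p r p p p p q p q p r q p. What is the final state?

Trace: HALT -p-> DROP -q-> HALT -p-> DROP -p-> READ -p-> DONE -r-> DONE -p-> DONE -q-> DROP -p-> READ -p-> DONE -p-> DONE -r-> DONE -p-> DONE -p-> DONE -p-> DONE -p-> DONE -q-> DROP -p-> READ -q-> READ -p-> DONE -r-> DONE -q-> DROP -p-> READ

READ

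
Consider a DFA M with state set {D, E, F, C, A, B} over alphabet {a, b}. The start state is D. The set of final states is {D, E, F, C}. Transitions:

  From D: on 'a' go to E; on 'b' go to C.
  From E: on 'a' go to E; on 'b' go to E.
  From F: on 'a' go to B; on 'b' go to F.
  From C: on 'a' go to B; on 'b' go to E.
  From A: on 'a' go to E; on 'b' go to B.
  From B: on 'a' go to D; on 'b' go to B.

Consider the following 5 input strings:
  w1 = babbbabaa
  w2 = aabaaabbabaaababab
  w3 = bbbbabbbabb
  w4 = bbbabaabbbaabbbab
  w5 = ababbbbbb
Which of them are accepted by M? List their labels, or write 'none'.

w1, w2, w3, w4, w5

w1:
  start at D
  read 'b': D → C
  read 'a': C → B
  read 'b': B → B
  read 'b': B → B
  read 'b': B → B
  read 'a': B → D
  read 'b': D → C
  read 'a': C → B
  read 'a': B → D
  end D, accepted
w2:
  start at D
  read 'a': D → E
  read 'a': E → E
  read 'b': E → E
  read 'a': E → E
  read 'a': E → E
  read 'a': E → E
  read 'b': E → E
  read 'b': E → E
  read 'a': E → E
  read 'b': E → E
  read 'a': E → E
  read 'a': E → E
  read 'a': E → E
  read 'b': E → E
  read 'a': E → E
  read 'b': E → E
  read 'a': E → E
  read 'b': E → E
  end E, accepted
w3:
  start at D
  read 'b': D → C
  read 'b': C → E
  read 'b': E → E
  read 'b': E → E
  read 'a': E → E
  read 'b': E → E
  read 'b': E → E
  read 'b': E → E
  read 'a': E → E
  read 'b': E → E
  read 'b': E → E
  end E, accepted
w4:
  start at D
  read 'b': D → C
  read 'b': C → E
  read 'b': E → E
  read 'a': E → E
  read 'b': E → E
  read 'a': E → E
  read 'a': E → E
  read 'b': E → E
  read 'b': E → E
  read 'b': E → E
  read 'a': E → E
  read 'a': E → E
  read 'b': E → E
  read 'b': E → E
  read 'b': E → E
  read 'a': E → E
  read 'b': E → E
  end E, accepted
w5:
  start at D
  read 'a': D → E
  read 'b': E → E
  read 'a': E → E
  read 'b': E → E
  read 'b': E → E
  read 'b': E → E
  read 'b': E → E
  read 'b': E → E
  read 'b': E → E
  end E, accepted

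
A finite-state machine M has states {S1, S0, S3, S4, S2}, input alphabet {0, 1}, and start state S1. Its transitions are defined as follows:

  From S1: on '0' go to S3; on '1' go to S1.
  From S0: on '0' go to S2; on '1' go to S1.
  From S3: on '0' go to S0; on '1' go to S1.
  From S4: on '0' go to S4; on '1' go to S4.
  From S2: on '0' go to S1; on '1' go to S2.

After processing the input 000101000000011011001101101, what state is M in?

S1 → S3 → S0 → S2 → S2 → S1 → S1 → S3 → S0 → S2 → S1 → S3 → S0 → S2 → S2 → S2 → S1 → S1 → S1 → S3 → S0 → S1 → S1 → S3 → S1 → S1 → S3 → S1

S1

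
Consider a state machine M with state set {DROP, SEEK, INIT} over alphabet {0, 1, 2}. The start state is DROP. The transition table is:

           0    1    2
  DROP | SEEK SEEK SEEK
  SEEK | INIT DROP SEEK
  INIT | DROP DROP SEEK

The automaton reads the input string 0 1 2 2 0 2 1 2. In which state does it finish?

SEEK

DROP → SEEK → DROP → SEEK → SEEK → INIT → SEEK → DROP → SEEK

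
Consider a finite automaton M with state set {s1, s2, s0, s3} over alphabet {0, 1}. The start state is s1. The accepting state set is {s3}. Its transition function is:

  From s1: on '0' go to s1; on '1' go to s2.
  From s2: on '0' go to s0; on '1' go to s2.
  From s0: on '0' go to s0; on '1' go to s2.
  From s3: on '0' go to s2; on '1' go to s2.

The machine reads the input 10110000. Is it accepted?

No

start at s1
read '1': s1 → s2
read '0': s2 → s0
read '1': s0 → s2
read '1': s2 → s2
read '0': s2 → s0
read '0': s0 → s0
read '0': s0 → s0
read '0': s0 → s0
End state s0 is not accepting.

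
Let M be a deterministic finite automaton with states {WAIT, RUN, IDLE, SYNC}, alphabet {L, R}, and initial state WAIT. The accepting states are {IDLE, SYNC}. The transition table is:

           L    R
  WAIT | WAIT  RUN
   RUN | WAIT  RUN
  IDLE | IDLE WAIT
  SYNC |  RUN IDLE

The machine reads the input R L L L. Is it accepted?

WAIT → RUN → WAIT → WAIT → WAIT
End state WAIT is not accepting.

No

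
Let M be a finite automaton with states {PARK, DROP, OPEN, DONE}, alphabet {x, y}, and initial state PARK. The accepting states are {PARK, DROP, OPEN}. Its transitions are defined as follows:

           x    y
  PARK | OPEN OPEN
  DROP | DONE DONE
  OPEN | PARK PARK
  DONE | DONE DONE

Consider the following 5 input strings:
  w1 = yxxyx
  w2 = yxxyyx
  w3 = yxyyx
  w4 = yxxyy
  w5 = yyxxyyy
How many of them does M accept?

w1:
  start at PARK
  read 'y': PARK → OPEN
  read 'x': OPEN → PARK
  read 'x': PARK → OPEN
  read 'y': OPEN → PARK
  read 'x': PARK → OPEN
  end OPEN, accepted
w2:
  start at PARK
  read 'y': PARK → OPEN
  read 'x': OPEN → PARK
  read 'x': PARK → OPEN
  read 'y': OPEN → PARK
  read 'y': PARK → OPEN
  read 'x': OPEN → PARK
  end PARK, accepted
w3:
  start at PARK
  read 'y': PARK → OPEN
  read 'x': OPEN → PARK
  read 'y': PARK → OPEN
  read 'y': OPEN → PARK
  read 'x': PARK → OPEN
  end OPEN, accepted
w4:
  start at PARK
  read 'y': PARK → OPEN
  read 'x': OPEN → PARK
  read 'x': PARK → OPEN
  read 'y': OPEN → PARK
  read 'y': PARK → OPEN
  end OPEN, accepted
w5:
  start at PARK
  read 'y': PARK → OPEN
  read 'y': OPEN → PARK
  read 'x': PARK → OPEN
  read 'x': OPEN → PARK
  read 'y': PARK → OPEN
  read 'y': OPEN → PARK
  read 'y': PARK → OPEN
  end OPEN, accepted

5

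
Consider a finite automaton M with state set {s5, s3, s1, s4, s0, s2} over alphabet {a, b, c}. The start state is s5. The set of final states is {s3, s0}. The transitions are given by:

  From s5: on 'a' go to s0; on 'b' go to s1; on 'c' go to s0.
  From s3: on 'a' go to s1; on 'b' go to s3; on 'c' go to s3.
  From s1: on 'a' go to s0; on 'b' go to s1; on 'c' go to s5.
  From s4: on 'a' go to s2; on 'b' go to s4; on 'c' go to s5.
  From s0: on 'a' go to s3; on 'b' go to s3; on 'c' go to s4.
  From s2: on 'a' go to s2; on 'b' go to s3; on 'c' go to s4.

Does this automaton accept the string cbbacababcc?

s5 → s0 → s3 → s3 → s1 → s5 → s0 → s3 → s1 → s1 → s5 → s0
End state s0 is accepting.

Yes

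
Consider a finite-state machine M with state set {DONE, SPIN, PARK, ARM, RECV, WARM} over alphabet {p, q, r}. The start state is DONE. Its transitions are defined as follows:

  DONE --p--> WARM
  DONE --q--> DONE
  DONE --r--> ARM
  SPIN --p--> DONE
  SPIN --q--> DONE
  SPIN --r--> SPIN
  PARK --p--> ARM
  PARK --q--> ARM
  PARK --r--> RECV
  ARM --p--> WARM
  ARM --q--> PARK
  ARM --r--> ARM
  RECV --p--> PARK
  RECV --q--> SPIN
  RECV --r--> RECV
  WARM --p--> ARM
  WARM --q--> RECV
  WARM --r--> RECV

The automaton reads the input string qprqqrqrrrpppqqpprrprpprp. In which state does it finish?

WARM

Trace: DONE -q-> DONE -p-> WARM -r-> RECV -q-> SPIN -q-> DONE -r-> ARM -q-> PARK -r-> RECV -r-> RECV -r-> RECV -p-> PARK -p-> ARM -p-> WARM -q-> RECV -q-> SPIN -p-> DONE -p-> WARM -r-> RECV -r-> RECV -p-> PARK -r-> RECV -p-> PARK -p-> ARM -r-> ARM -p-> WARM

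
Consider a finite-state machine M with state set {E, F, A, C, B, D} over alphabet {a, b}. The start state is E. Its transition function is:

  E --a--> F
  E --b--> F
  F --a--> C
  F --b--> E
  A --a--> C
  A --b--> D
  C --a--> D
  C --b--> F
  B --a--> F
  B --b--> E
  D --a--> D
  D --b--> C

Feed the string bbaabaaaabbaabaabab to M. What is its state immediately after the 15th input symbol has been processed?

D

Trace: E -b-> F -b-> E -a-> F -a-> C -b-> F -a-> C -a-> D -a-> D -a-> D -b-> C -b-> F -a-> C -a-> D -b-> C -a-> D
After 15 symbols: D.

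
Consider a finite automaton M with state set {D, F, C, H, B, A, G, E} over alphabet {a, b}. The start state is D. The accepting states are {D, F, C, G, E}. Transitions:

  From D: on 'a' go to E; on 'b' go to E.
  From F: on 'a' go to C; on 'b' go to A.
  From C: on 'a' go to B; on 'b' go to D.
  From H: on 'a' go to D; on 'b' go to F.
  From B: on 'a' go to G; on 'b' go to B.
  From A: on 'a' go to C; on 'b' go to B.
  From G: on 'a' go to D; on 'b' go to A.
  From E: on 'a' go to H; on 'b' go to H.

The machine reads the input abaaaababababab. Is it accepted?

D → E → H → D → E → H → D → E → H → F → C → D → E → H → D → E
End state E is accepting.

Yes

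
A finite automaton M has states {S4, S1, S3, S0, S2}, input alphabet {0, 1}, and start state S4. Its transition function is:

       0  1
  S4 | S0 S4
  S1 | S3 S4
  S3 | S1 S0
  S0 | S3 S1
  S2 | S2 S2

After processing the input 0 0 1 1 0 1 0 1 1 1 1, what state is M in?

S4

S4 → S0 → S3 → S0 → S1 → S3 → S0 → S3 → S0 → S1 → S4 → S4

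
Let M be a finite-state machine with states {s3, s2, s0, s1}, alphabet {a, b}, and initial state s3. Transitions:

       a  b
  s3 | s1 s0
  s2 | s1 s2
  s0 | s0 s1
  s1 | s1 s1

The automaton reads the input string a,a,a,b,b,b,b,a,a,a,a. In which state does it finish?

s3 → s1 → s1 → s1 → s1 → s1 → s1 → s1 → s1 → s1 → s1 → s1

s1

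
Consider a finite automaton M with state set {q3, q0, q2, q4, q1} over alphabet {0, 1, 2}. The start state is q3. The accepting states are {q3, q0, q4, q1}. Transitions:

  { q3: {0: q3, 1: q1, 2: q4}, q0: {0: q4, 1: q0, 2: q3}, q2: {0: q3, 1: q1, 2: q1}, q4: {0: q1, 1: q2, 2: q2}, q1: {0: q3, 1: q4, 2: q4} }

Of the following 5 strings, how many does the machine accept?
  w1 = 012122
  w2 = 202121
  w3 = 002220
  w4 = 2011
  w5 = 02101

4

w1: Trace: q3 -0-> q3 -1-> q1 -2-> q4 -1-> q2 -2-> q1 -2-> q4  → end q4, accepted
w2: Trace: q3 -2-> q4 -0-> q1 -2-> q4 -1-> q2 -2-> q1 -1-> q4  → end q4, accepted
w3: Trace: q3 -0-> q3 -0-> q3 -2-> q4 -2-> q2 -2-> q1 -0-> q3  → end q3, accepted
w4: Trace: q3 -2-> q4 -0-> q1 -1-> q4 -1-> q2  → end q2, rejected
w5: Trace: q3 -0-> q3 -2-> q4 -1-> q2 -0-> q3 -1-> q1  → end q1, accepted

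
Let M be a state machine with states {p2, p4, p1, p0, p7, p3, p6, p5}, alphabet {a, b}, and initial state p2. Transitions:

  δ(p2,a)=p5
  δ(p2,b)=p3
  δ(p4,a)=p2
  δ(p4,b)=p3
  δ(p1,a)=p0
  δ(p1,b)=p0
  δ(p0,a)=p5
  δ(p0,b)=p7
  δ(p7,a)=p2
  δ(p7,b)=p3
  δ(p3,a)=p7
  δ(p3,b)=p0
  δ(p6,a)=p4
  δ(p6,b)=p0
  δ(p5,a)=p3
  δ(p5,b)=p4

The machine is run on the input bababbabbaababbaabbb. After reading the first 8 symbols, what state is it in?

p4

Trace: p2 -b-> p3 -a-> p7 -b-> p3 -a-> p7 -b-> p3 -b-> p0 -a-> p5 -b-> p4
After 8 symbols: p4.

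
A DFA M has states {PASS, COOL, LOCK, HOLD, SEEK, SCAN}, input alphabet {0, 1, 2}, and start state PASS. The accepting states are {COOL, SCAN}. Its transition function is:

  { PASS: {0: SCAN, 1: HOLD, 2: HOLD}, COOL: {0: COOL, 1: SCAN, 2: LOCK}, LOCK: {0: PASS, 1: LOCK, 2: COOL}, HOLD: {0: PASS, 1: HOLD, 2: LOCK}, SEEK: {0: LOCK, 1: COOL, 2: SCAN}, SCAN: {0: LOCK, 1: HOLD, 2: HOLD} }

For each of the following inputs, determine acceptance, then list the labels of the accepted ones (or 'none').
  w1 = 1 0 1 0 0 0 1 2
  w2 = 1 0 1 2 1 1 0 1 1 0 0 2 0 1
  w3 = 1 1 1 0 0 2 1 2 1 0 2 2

w1

w1: PASS → HOLD → PASS → HOLD → PASS → SCAN → LOCK → LOCK → COOL  → end COOL, accepted
w2: PASS → HOLD → PASS → HOLD → LOCK → LOCK → LOCK → PASS → HOLD → HOLD → PASS → SCAN → HOLD → PASS → HOLD  → end HOLD, rejected
w3: PASS → HOLD → HOLD → HOLD → PASS → SCAN → HOLD → HOLD → LOCK → LOCK → PASS → HOLD → LOCK  → end LOCK, rejected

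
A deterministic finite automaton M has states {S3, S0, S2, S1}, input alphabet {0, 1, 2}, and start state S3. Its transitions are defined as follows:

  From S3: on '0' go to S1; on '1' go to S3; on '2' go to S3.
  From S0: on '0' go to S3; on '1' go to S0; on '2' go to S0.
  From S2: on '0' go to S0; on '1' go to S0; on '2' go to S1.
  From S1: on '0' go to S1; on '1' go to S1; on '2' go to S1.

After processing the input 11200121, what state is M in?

S1

start at S3
read '1': S3 → S3
read '1': S3 → S3
read '2': S3 → S3
read '0': S3 → S1
read '0': S1 → S1
read '1': S1 → S1
read '2': S1 → S1
read '1': S1 → S1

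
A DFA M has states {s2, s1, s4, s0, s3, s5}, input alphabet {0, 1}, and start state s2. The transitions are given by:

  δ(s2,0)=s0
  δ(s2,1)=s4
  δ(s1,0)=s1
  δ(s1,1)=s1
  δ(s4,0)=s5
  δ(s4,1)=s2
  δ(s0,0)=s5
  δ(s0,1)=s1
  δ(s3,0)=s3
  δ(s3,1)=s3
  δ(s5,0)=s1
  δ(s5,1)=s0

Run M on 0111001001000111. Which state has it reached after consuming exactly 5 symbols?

Trace: s2 -0-> s0 -1-> s1 -1-> s1 -1-> s1 -0-> s1
After 5 symbols: s1.

s1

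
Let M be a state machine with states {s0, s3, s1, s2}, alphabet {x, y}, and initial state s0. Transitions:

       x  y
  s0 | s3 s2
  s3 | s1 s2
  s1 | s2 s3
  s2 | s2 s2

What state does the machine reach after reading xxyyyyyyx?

s2

Trace: s0 -x-> s3 -x-> s1 -y-> s3 -y-> s2 -y-> s2 -y-> s2 -y-> s2 -y-> s2 -x-> s2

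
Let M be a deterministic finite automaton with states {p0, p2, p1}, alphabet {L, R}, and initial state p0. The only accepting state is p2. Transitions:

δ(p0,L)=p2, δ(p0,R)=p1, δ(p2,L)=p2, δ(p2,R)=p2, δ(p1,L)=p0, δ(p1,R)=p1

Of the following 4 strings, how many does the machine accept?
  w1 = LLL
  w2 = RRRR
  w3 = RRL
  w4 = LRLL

2

w1:
  start at p0
  read 'L': p0 → p2
  read 'L': p2 → p2
  read 'L': p2 → p2
  end p2, accepted
w2:
  start at p0
  read 'R': p0 → p1
  read 'R': p1 → p1
  read 'R': p1 → p1
  read 'R': p1 → p1
  end p1, rejected
w3:
  start at p0
  read 'R': p0 → p1
  read 'R': p1 → p1
  read 'L': p1 → p0
  end p0, rejected
w4:
  start at p0
  read 'L': p0 → p2
  read 'R': p2 → p2
  read 'L': p2 → p2
  read 'L': p2 → p2
  end p2, accepted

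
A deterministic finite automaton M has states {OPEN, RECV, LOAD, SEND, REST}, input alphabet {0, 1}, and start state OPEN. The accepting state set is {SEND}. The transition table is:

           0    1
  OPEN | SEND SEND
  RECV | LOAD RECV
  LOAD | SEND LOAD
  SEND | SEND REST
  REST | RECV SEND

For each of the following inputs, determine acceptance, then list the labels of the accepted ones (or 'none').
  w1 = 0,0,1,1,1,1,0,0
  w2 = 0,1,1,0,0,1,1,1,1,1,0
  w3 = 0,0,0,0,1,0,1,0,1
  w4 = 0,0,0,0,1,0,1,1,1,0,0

w1, w4

w1:
  start at OPEN
  read '0': OPEN → SEND
  read '0': SEND → SEND
  read '1': SEND → REST
  read '1': REST → SEND
  read '1': SEND → REST
  read '1': REST → SEND
  read '0': SEND → SEND
  read '0': SEND → SEND
  end SEND, accepted
w2:
  start at OPEN
  read '0': OPEN → SEND
  read '1': SEND → REST
  read '1': REST → SEND
  read '0': SEND → SEND
  read '0': SEND → SEND
  read '1': SEND → REST
  read '1': REST → SEND
  read '1': SEND → REST
  read '1': REST → SEND
  read '1': SEND → REST
  read '0': REST → RECV
  end RECV, rejected
w3:
  start at OPEN
  read '0': OPEN → SEND
  read '0': SEND → SEND
  read '0': SEND → SEND
  read '0': SEND → SEND
  read '1': SEND → REST
  read '0': REST → RECV
  read '1': RECV → RECV
  read '0': RECV → LOAD
  read '1': LOAD → LOAD
  end LOAD, rejected
w4:
  start at OPEN
  read '0': OPEN → SEND
  read '0': SEND → SEND
  read '0': SEND → SEND
  read '0': SEND → SEND
  read '1': SEND → REST
  read '0': REST → RECV
  read '1': RECV → RECV
  read '1': RECV → RECV
  read '1': RECV → RECV
  read '0': RECV → LOAD
  read '0': LOAD → SEND
  end SEND, accepted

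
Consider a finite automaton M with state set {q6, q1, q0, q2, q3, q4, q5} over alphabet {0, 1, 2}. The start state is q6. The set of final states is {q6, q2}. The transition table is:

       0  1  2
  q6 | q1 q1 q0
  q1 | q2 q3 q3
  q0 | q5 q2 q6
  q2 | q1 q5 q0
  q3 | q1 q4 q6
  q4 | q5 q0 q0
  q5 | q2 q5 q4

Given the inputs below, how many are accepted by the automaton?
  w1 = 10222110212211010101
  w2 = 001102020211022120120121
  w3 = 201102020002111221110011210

w1: Trace: q6 -1-> q1 -0-> q2 -2-> q0 -2-> q6 -2-> q0 -1-> q2 -1-> q5 -0-> q2 -2-> q0 -1-> q2 -2-> q0 -2-> q6 -1-> q1 -1-> q3 -0-> q1 -1-> q3 -0-> q1 -1-> q3 -0-> q1 -1-> q3  → end q3, rejected
w2: Trace: q6 -0-> q1 -0-> q2 -1-> q5 -1-> q5 -0-> q2 -2-> q0 -0-> q5 -2-> q4 -0-> q5 -2-> q4 -1-> q0 -1-> q2 -0-> q1 -2-> q3 -2-> q6 -1-> q1 -2-> q3 -0-> q1 -1-> q3 -2-> q6 -0-> q1 -1-> q3 -2-> q6 -1-> q1  → end q1, rejected
w3: Trace: q6 -2-> q0 -0-> q5 -1-> q5 -1-> q5 -0-> q2 -2-> q0 -0-> q5 -2-> q4 -0-> q5 -0-> q2 -0-> q1 -2-> q3 -1-> q4 -1-> q0 -1-> q2 -2-> q0 -2-> q6 -1-> q1 -1-> q3 -1-> q4 -0-> q5 -0-> q2 -1-> q5 -1-> q5 -2-> q4 -1-> q0 -0-> q5  → end q5, rejected

0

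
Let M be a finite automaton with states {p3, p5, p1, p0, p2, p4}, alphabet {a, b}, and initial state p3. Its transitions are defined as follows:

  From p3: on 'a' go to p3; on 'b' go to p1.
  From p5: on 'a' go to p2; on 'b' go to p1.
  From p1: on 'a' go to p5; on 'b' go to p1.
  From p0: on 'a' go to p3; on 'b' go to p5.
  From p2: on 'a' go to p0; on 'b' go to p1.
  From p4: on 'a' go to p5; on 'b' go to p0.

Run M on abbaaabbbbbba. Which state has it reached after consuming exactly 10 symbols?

p3 → p3 → p1 → p1 → p5 → p2 → p0 → p5 → p1 → p1 → p1
After 10 symbols: p1.

p1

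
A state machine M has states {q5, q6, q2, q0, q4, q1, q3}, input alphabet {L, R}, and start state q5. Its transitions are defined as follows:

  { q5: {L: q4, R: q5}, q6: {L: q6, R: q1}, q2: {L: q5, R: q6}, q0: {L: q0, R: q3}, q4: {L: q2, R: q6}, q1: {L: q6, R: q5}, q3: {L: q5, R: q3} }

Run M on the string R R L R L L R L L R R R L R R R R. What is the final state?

Trace: q5 -R-> q5 -R-> q5 -L-> q4 -R-> q6 -L-> q6 -L-> q6 -R-> q1 -L-> q6 -L-> q6 -R-> q1 -R-> q5 -R-> q5 -L-> q4 -R-> q6 -R-> q1 -R-> q5 -R-> q5

q5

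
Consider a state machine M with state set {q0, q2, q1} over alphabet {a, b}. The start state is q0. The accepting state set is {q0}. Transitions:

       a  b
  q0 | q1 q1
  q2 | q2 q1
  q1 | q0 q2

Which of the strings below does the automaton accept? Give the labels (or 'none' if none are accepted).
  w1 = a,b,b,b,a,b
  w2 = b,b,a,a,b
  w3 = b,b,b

none

w1: q0 → q1 → q2 → q1 → q2 → q2 → q1  → end q1, rejected
w2: q0 → q1 → q2 → q2 → q2 → q1  → end q1, rejected
w3: q0 → q1 → q2 → q1  → end q1, rejected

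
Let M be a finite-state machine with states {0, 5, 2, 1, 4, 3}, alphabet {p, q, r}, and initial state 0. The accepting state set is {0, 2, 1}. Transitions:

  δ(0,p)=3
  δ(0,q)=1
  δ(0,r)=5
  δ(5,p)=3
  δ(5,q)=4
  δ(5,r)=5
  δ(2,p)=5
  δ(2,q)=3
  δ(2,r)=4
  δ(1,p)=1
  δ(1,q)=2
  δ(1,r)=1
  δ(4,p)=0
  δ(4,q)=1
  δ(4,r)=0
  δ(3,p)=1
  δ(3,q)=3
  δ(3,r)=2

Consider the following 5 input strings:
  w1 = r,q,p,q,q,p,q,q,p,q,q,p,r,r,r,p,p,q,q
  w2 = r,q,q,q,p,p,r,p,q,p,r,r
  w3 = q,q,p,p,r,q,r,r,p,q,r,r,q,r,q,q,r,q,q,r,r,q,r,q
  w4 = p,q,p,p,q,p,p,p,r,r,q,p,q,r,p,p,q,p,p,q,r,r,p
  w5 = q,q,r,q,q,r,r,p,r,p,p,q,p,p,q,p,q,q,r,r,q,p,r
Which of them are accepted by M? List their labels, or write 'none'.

w1: 0 → 5 → 4 → 0 → 1 → 2 → 5 → 4 → 1 → 1 → 2 → 3 → 1 → 1 → 1 → 1 → 1 → 1 → 2 → 3  → end 3, rejected
w2: 0 → 5 → 4 → 1 → 2 → 5 → 3 → 2 → 5 → 4 → 0 → 5 → 5  → end 5, rejected
w3: 0 → 1 → 2 → 5 → 3 → 2 → 3 → 2 → 4 → 0 → 1 → 1 → 1 → 2 → 4 → 1 → 2 → 4 → 1 → 2 → 4 → 0 → 1 → 1 → 2  → end 2, accepted
w4: 0 → 3 → 3 → 1 → 1 → 2 → 5 → 3 → 1 → 1 → 1 → 2 → 5 → 4 → 0 → 3 → 1 → 2 → 5 → 3 → 3 → 2 → 4 → 0  → end 0, accepted
w5: 0 → 1 → 2 → 4 → 1 → 2 → 4 → 0 → 3 → 2 → 5 → 3 → 3 → 1 → 1 → 2 → 5 → 4 → 1 → 1 → 1 → 2 → 5 → 5  → end 5, rejected

w3, w4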